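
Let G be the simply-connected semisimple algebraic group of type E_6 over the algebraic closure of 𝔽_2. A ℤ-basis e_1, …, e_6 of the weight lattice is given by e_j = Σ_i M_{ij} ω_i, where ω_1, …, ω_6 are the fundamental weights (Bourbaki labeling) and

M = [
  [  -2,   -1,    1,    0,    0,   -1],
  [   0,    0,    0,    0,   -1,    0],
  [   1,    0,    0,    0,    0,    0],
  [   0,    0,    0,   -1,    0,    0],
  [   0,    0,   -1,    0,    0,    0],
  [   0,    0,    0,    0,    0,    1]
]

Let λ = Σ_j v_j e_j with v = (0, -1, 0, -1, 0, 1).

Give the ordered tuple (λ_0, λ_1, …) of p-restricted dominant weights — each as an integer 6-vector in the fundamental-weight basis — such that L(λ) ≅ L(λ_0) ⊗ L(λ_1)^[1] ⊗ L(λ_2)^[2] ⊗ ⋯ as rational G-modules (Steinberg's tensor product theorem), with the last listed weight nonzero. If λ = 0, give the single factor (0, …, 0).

Compute c_i = Σ_j M_{ij} v_j with v = (0, -1, 0, -1, 0, 1):
  c_1 = (-2)·(0) + (-1)·(-1) + 1·0 + (0)·(-1) + 0·0 + (-1)·(1) = 0
  c_2 = 0·0 + (0)·(-1) + 0·0 + (0)·(-1) + (-1)·(0) + 0·1 = 0
  c_3 = 1·0 + (0)·(-1) + 0·0 + (0)·(-1) + 0·0 + 0·1 = 0
  c_4 = 0·0 + (0)·(-1) + 0·0 + (-1)·(-1) + 0·0 + 0·1 = 1
  c_5 = 0·0 + (0)·(-1) + (-1)·(0) + (0)·(-1) + 0·0 + 0·1 = 0
  c_6 = 0·0 + (0)·(-1) + 0·0 + (0)·(-1) + 0·0 + 1·1 = 1
Base-2 expansion of each c_i:
  c_1 = 0
  c_2 = 0
  c_3 = 0
  c_4 = 1 = 1·2^0
  c_5 = 0
  c_6 = 1 = 1·2^0
Factor λ_0 = (0, 0, 0, 1, 0, 1)

((0, 0, 0, 1, 0, 1),)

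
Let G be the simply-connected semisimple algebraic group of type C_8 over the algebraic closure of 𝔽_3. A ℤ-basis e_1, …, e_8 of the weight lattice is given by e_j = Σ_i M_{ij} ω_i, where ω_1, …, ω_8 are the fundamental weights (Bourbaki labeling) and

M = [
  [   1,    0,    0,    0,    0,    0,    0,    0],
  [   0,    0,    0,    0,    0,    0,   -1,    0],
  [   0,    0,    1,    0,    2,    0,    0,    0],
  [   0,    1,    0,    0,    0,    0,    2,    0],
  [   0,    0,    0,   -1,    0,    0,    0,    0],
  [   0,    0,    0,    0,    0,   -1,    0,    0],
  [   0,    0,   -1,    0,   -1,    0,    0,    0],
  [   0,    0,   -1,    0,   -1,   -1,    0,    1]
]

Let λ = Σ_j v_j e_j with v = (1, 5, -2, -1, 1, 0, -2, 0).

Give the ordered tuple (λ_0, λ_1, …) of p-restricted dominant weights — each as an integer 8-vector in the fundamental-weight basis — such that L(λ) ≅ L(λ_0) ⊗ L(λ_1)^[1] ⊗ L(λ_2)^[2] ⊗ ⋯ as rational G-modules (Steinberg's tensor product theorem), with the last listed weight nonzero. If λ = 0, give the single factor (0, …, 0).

ω-coordinates c = M·v, v = (1, 5, -2, -1, 1, 0, -2, 0):
  c_1 = 1·1 + 0·5 + (0)·(-2) + (0)·(-1) + 0·1 + 0·0 + (0)·(-2) + 0·0 = 1
  c_2 = 0·1 + 0·5 + (0)·(-2) + (0)·(-1) + 0·1 + 0·0 + (-1)·(-2) + 0·0 = 2
  c_3 = 0·1 + 0·5 + (1)·(-2) + (0)·(-1) + 2·1 + 0·0 + (0)·(-2) + 0·0 = 0
  c_4 = 0·1 + 1·5 + (0)·(-2) + (0)·(-1) + 0·1 + 0·0 + (2)·(-2) + 0·0 = 1
  c_5 = 0·1 + 0·5 + (0)·(-2) + (-1)·(-1) + 0·1 + 0·0 + (0)·(-2) + 0·0 = 1
  c_6 = 0·1 + 0·5 + (0)·(-2) + (0)·(-1) + 0·1 + (-1)·(0) + (0)·(-2) + 0·0 = 0
  c_7 = 0·1 + 0·5 + (-1)·(-2) + (0)·(-1) + (-1)·(1) + 0·0 + (0)·(-2) + 0·0 = 1
  c_8 = 0·1 + 0·5 + (-1)·(-2) + (0)·(-1) + (-1)·(1) + (-1)·(0) + (0)·(-2) + 1·0 = 1
Expand coordinatewise in base 3:
  c_1 = 1 = 1·3^0
  c_2 = 2 = 2·3^0
  c_3 = 0
  c_4 = 1 = 1·3^0
  c_5 = 1 = 1·3^0
  c_6 = 0
  c_7 = 1 = 1·3^0
  c_8 = 1 = 1·3^0
p-restricted factor λ_0 = (1, 2, 0, 1, 1, 0, 1, 1)

((1, 2, 0, 1, 1, 0, 1, 1),)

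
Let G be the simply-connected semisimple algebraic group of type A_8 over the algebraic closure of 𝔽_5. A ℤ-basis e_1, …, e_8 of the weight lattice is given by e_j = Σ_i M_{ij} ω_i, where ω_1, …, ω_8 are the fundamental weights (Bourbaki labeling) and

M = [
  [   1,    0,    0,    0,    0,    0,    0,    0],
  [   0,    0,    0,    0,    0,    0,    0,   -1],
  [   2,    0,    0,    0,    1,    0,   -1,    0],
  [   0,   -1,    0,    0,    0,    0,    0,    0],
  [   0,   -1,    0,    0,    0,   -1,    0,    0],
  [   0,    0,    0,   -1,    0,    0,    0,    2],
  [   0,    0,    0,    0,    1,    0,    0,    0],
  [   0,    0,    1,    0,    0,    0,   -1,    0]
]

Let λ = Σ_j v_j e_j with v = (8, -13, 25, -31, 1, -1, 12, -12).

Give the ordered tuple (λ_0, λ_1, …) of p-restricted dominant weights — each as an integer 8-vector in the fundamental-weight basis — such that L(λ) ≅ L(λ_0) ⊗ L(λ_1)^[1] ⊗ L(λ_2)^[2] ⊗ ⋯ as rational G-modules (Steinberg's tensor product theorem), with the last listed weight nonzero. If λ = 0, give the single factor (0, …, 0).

((3, 2, 0, 3, 4, 2, 1, 3), (1, 2, 1, 2, 2, 1, 0, 2))

Change of basis e → ω: c = M·v where v = (8, -13, 25, -31, 1, -1, 12, -12):
  c_1 = 1*8 + 0*-13 + 0*25 + 0*-31 + 0*1 + 0*-1 + 0*12 + 0*-12 = 8
  c_2 = 0*8 + 0*-13 + 0*25 + 0*-31 + 0*1 + 0*-1 + 0*12 + -1*-12 = 12
  c_3 = 2*8 + 0*-13 + 0*25 + 0*-31 + 1*1 + 0*-1 + -1*12 + 0*-12 = 5
  c_4 = 0*8 + -1*-13 + 0*25 + 0*-31 + 0*1 + 0*-1 + 0*12 + 0*-12 = 13
  c_5 = 0*8 + -1*-13 + 0*25 + 0*-31 + 0*1 + -1*-1 + 0*12 + 0*-12 = 14
  c_6 = 0*8 + 0*-13 + 0*25 + -1*-31 + 0*1 + 0*-1 + 0*12 + 2*-12 = 7
  c_7 = 0*8 + 0*-13 + 0*25 + 0*-31 + 1*1 + 0*-1 + 0*12 + 0*-12 = 1
  c_8 = 0*8 + 0*-13 + 1*25 + 0*-31 + 0*1 + 0*-1 + -1*12 + 0*-12 = 13
p = 5; digits c_i = Σ_j d_{ij}·5^j, 0 ≤ d_{ij} < 5:
  c_1 = 8 = 3·5^0 + 1·5^1
  c_2 = 12 = 2·5^0 + 2·5^1
  c_3 = 5 = 0·5^0 + 1·5^1
  c_4 = 13 = 3·5^0 + 2·5^1
  c_5 = 14 = 4·5^0 + 2·5^1
  c_6 = 7 = 2·5^0 + 1·5^1
  c_7 = 1 = 1·5^0
  c_8 = 13 = 3·5^0 + 2·5^1
p-restricted factor λ_0 = (3, 2, 0, 3, 4, 2, 1, 3)
p-restricted factor λ_1 = (1, 2, 1, 2, 2, 1, 0, 2)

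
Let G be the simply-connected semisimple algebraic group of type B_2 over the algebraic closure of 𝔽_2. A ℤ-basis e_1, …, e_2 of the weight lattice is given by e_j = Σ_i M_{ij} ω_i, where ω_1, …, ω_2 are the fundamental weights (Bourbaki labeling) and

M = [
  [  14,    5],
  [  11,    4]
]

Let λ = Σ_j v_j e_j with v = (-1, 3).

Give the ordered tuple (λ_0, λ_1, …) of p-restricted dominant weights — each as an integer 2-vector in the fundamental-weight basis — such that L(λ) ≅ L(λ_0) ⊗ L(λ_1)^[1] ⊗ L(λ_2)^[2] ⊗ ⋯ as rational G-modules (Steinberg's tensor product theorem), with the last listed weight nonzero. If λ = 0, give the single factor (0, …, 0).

((1, 1),)

Converting to the ω-basis (c_i = row i of M dotted with v = (-1, 3)):
  c_1 = (14)·(-1) + 5·3 = 1
  c_2 = (11)·(-1) + 4·3 = 1
Writing each c_i in base p = 2:
  c_1 = 1 = 1·2^0
  c_2 = 1 = 1·2^0
λ_0 = (1, 1)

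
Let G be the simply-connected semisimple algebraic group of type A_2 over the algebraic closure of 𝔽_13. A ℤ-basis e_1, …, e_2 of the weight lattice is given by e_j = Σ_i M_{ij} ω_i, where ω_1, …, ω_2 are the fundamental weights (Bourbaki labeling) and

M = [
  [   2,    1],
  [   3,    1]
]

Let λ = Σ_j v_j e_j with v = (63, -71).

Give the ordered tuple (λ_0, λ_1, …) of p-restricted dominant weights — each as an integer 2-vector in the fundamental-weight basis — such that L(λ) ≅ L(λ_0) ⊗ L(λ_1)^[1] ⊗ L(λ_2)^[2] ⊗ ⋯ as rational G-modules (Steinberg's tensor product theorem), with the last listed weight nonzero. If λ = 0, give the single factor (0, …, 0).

ω-coordinates c = M·v, v = (63, -71):
  c_1 = 2*63 + 1*-71 = 55
  c_2 = 3*63 + 1*-71 = 118
Expand coordinatewise in base 13:
  c_1 = 55 = 3·13^0 + 4·13^1
  c_2 = 118 = 1·13^0 + 9·13^1
Factor λ_0 = (3, 1)
Factor λ_1 = (4, 9)

((3, 1), (4, 9))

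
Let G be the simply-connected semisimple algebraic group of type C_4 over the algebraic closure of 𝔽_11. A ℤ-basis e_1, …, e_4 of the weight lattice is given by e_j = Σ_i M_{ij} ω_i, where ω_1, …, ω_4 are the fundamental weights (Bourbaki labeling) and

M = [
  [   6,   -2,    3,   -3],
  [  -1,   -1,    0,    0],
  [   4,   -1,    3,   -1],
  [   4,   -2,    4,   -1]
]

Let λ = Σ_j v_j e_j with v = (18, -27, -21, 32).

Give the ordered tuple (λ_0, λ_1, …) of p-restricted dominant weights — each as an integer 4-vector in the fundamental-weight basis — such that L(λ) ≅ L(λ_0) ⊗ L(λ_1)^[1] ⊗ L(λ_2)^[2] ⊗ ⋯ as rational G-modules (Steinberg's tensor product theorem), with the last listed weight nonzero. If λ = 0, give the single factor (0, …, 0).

((3, 9, 4, 10),)

Compute c_i = Σ_j M_{ij} v_j with v = (18, -27, -21, 32):
  c_1 = 6*18 + -2*-27 + 3*-21 + -3*32 = 3
  c_2 = -1*18 + -1*-27 + 0*-21 + 0*32 = 9
  c_3 = 4*18 + -1*-27 + 3*-21 + -1*32 = 4
  c_4 = 4*18 + -2*-27 + 4*-21 + -1*32 = 10
p = 11; digits c_i = Σ_j d_{ij}·11^j, 0 ≤ d_{ij} < 11:
  c_1 = 3 = 3·11^0
  c_2 = 9 = 9·11^0
  c_3 = 4 = 4·11^0
  c_4 = 10 = 10·11^0
p-restricted factor λ_0 = (3, 9, 4, 10)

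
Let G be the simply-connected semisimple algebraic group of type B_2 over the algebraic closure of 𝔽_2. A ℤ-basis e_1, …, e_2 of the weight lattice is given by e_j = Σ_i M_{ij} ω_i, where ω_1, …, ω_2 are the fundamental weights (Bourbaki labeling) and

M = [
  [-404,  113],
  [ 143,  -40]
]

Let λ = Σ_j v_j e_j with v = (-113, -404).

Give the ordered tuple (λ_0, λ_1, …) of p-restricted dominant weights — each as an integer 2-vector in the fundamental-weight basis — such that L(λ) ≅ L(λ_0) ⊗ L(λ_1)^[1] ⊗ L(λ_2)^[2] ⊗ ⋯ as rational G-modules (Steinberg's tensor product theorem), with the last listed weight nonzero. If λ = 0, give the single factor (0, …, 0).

((0, 1),)

ω-coordinates c = M·v, v = (-113, -404):
  c_1 = -404*-113 + 113*-404 = 0
  c_2 = 143*-113 + -40*-404 = 1
p = 2; digits c_i = Σ_j d_{ij}·2^j, 0 ≤ d_{ij} < 2:
  c_1 = 0
  c_2 = 1 = 1·2^0
Factor λ_0 = (0, 1)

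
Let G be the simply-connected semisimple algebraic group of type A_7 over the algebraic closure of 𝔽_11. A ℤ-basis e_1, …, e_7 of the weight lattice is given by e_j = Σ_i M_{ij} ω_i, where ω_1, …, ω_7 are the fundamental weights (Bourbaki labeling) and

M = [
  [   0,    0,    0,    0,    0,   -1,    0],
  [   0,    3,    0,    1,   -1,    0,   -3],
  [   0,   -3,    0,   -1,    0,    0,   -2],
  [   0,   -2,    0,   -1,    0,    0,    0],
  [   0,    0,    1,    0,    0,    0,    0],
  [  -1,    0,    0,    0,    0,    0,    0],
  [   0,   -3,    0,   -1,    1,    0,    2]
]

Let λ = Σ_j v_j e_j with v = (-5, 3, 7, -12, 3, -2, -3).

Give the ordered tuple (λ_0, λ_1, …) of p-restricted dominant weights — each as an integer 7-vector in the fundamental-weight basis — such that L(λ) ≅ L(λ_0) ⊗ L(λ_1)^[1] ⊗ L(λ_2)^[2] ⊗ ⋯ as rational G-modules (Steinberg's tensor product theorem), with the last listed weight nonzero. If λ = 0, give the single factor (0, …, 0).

Change of basis e → ω: c = M·v where v = (-5, 3, 7, -12, 3, -2, -3):
  c_1 = 0*-5 + 0*3 + 0*7 + 0*-12 + 0*3 + -1*-2 + 0*-3 = 2
  c_2 = 0*-5 + 3*3 + 0*7 + 1*-12 + -1*3 + 0*-2 + -3*-3 = 3
  c_3 = 0*-5 + -3*3 + 0*7 + -1*-12 + 0*3 + 0*-2 + -2*-3 = 9
  c_4 = 0*-5 + -2*3 + 0*7 + -1*-12 + 0*3 + 0*-2 + 0*-3 = 6
  c_5 = 0*-5 + 0*3 + 1*7 + 0*-12 + 0*3 + 0*-2 + 0*-3 = 7
  c_6 = -1*-5 + 0*3 + 0*7 + 0*-12 + 0*3 + 0*-2 + 0*-3 = 5
  c_7 = 0*-5 + -3*3 + 0*7 + -1*-12 + 1*3 + 0*-2 + 2*-3 = 0
Writing each c_i in base p = 11:
  c_1 = 2 = 2·11^0
  c_2 = 3 = 3·11^0
  c_3 = 9 = 9·11^0
  c_4 = 6 = 6·11^0
  c_5 = 7 = 7·11^0
  c_6 = 5 = 5·11^0
  c_7 = 0
λ_0 = (2, 3, 9, 6, 7, 5, 0)

((2, 3, 9, 6, 7, 5, 0),)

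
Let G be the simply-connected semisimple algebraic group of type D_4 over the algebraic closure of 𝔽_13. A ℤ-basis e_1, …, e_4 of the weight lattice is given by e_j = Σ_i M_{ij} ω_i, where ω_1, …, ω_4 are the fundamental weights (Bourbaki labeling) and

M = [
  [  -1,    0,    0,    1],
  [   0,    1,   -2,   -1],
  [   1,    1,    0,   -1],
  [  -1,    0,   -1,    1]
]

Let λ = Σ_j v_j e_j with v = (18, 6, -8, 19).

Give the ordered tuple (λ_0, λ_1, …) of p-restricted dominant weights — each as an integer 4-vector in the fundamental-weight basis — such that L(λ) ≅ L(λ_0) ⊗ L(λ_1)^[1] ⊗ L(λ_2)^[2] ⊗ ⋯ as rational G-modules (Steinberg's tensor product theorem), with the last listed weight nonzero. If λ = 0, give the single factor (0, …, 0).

Converting to the ω-basis (c_i = row i of M dotted with v = (18, 6, -8, 19)):
  c_1 = -1*18 + 0*6 + 0*-8 + 1*19 = 1
  c_2 = 0*18 + 1*6 + -2*-8 + -1*19 = 3
  c_3 = 1*18 + 1*6 + 0*-8 + -1*19 = 5
  c_4 = -1*18 + 0*6 + -1*-8 + 1*19 = 9
Writing each c_i in base p = 13:
  c_1 = 1 = 1·13^0
  c_2 = 3 = 3·13^0
  c_3 = 5 = 5·13^0
  c_4 = 9 = 9·13^0
Factor λ_0 = (1, 3, 5, 9)

((1, 3, 5, 9),)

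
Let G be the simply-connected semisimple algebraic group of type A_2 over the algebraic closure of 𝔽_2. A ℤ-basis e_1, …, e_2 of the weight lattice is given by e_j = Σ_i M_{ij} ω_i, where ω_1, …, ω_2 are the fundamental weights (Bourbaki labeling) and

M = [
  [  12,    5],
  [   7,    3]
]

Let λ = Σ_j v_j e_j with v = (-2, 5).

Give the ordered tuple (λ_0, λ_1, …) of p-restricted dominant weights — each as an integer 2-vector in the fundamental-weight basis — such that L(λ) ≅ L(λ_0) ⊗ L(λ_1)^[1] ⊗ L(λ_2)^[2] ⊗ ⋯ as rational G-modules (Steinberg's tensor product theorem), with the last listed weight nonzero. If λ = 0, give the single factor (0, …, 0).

Converting to the ω-basis (c_i = row i of M dotted with v = (-2, 5)):
  c_1 = 12*-2 + 5*5 = 1
  c_2 = 7*-2 + 3*5 = 1
Base-2 expansion of each c_i:
  c_1 = 1 = 1·2^0
  c_2 = 1 = 1·2^0
p-restricted factor λ_0 = (1, 1)

((1, 1),)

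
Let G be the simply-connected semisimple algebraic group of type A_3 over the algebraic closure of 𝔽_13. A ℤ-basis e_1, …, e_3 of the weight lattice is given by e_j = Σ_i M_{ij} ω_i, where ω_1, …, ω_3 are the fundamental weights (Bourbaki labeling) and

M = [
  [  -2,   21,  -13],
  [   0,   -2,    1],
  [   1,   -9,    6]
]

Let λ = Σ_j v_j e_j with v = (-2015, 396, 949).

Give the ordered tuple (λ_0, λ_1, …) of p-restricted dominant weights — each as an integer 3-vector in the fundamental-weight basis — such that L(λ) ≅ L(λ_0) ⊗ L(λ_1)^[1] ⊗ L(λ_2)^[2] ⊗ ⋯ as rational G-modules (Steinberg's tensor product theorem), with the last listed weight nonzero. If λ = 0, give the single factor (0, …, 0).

Change of basis e → ω: c = M·v where v = (-2015, 396, 949):
  c_1 = (-2)·(-2015) + 21·396 + (-13)·(949) = 9
  c_2 = (0)·(-2015) + (-2)·(396) + 1·949 = 157
  c_3 = (1)·(-2015) + (-9)·(396) + 6·949 = 115
Writing each c_i in base p = 13:
  c_1 = 9 = 9·13^0
  c_2 = 157 = 1·13^0 + 12·13^1
  c_3 = 115 = 11·13^0 + 8·13^1
Factor λ_0 = (9, 1, 11)
Factor λ_1 = (0, 12, 8)

((9, 1, 11), (0, 12, 8))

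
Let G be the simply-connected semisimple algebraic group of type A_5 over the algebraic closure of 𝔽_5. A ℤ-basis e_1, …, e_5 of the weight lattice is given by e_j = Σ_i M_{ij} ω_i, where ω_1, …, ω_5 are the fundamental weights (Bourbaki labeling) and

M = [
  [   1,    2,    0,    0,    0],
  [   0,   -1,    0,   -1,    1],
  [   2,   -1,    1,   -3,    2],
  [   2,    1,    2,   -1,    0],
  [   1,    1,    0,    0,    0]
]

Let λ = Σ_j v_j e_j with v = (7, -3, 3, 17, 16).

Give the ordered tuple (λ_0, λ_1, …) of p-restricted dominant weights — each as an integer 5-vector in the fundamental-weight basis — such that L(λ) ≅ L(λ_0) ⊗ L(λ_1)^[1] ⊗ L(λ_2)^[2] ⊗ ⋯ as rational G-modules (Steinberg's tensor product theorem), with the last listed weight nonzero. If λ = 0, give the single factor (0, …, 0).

((1, 2, 1, 0, 4),)

Change of basis e → ω: c = M·v where v = (7, -3, 3, 17, 16):
  c_1 = 1·7 + (2)·(-3) + 0·3 + 0·17 + 0·16 = 1
  c_2 = 0·7 + (-1)·(-3) + 0·3 + (-1)·(17) + 1·16 = 2
  c_3 = 2·7 + (-1)·(-3) + 1·3 + (-3)·(17) + 2·16 = 1
  c_4 = 2·7 + (1)·(-3) + 2·3 + (-1)·(17) + 0·16 = 0
  c_5 = 1·7 + (1)·(-3) + 0·3 + 0·17 + 0·16 = 4
Writing each c_i in base p = 5:
  c_1 = 1 = 1·5^0
  c_2 = 2 = 2·5^0
  c_3 = 1 = 1·5^0
  c_4 = 0
  c_5 = 4 = 4·5^0
λ_0 = (1, 2, 1, 0, 4)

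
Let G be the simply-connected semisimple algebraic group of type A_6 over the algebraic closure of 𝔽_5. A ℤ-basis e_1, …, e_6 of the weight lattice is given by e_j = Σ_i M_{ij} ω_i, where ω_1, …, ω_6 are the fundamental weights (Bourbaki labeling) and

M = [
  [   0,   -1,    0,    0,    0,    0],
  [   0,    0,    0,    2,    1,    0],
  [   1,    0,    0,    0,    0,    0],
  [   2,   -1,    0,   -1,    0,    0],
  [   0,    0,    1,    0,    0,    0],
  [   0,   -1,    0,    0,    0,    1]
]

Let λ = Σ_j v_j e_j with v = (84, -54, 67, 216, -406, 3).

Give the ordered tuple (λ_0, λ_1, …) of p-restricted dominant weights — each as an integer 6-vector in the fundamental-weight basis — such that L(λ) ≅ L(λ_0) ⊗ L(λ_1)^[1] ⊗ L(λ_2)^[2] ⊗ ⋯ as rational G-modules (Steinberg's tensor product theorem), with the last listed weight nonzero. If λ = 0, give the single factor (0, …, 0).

Converting to the ω-basis (c_i = row i of M dotted with v = (84, -54, 67, 216, -406, 3)):
  c_1 = 0·84 + (-1)·(-54) + 0·67 + 0·216 + (0)·(-406) + 0·3 = 54
  c_2 = 0·84 + (0)·(-54) + 0·67 + 2·216 + (1)·(-406) + 0·3 = 26
  c_3 = 1·84 + (0)·(-54) + 0·67 + 0·216 + (0)·(-406) + 0·3 = 84
  c_4 = 2·84 + (-1)·(-54) + 0·67 + (-1)·(216) + (0)·(-406) + 0·3 = 6
  c_5 = 0·84 + (0)·(-54) + 1·67 + 0·216 + (0)·(-406) + 0·3 = 67
  c_6 = 0·84 + (-1)·(-54) + 0·67 + 0·216 + (0)·(-406) + 1·3 = 57
Writing each c_i in base p = 5:
  c_1 = 54 = 4·5^0 + 0·5^1 + 2·5^2
  c_2 = 26 = 1·5^0 + 0·5^1 + 1·5^2
  c_3 = 84 = 4·5^0 + 1·5^1 + 3·5^2
  c_4 = 6 = 1·5^0 + 1·5^1
  c_5 = 67 = 2·5^0 + 3·5^1 + 2·5^2
  c_6 = 57 = 2·5^0 + 1·5^1 + 2·5^2
λ_0 = (4, 1, 4, 1, 2, 2)
λ_1 = (0, 0, 1, 1, 3, 1)
λ_2 = (2, 1, 3, 0, 2, 2)

((4, 1, 4, 1, 2, 2), (0, 0, 1, 1, 3, 1), (2, 1, 3, 0, 2, 2))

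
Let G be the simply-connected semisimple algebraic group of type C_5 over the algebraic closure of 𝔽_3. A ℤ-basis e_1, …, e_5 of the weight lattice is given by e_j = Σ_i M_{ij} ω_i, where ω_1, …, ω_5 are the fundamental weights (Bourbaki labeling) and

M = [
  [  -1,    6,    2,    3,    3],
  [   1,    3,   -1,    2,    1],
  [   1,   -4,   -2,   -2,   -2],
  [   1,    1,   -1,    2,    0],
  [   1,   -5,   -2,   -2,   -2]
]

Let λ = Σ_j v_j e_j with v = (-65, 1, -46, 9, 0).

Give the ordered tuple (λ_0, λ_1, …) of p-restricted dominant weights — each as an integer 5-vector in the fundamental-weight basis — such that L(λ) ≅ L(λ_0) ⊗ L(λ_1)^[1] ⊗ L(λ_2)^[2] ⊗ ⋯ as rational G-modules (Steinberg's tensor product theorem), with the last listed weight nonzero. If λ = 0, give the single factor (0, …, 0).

Compute c_i = Σ_j M_{ij} v_j with v = (-65, 1, -46, 9, 0):
  c_1 = (-1)·(-65) + (6)·(1) + (2)·(-46) + (3)·(9) + (3)·(0) = 6
  c_2 = (1)·(-65) + (3)·(1) + (-1)·(-46) + (2)·(9) + (1)·(0) = 2
  c_3 = (1)·(-65) + (-4)·(1) + (-2)·(-46) + (-2)·(9) + (-2)·(0) = 5
  c_4 = (1)·(-65) + (1)·(1) + (-1)·(-46) + (2)·(9) + (0)·(0) = 0
  c_5 = (1)·(-65) + (-5)·(1) + (-2)·(-46) + (-2)·(9) + (-2)·(0) = 4
Base-3 expansion of each c_i:
  c_1 = 6 = 0·3^0 + 2·3^1
  c_2 = 2 = 2·3^0
  c_3 = 5 = 2·3^0 + 1·3^1
  c_4 = 0
  c_5 = 4 = 1·3^0 + 1·3^1
p-restricted factor λ_0 = (0, 2, 2, 0, 1)
p-restricted factor λ_1 = (2, 0, 1, 0, 1)

((0, 2, 2, 0, 1), (2, 0, 1, 0, 1))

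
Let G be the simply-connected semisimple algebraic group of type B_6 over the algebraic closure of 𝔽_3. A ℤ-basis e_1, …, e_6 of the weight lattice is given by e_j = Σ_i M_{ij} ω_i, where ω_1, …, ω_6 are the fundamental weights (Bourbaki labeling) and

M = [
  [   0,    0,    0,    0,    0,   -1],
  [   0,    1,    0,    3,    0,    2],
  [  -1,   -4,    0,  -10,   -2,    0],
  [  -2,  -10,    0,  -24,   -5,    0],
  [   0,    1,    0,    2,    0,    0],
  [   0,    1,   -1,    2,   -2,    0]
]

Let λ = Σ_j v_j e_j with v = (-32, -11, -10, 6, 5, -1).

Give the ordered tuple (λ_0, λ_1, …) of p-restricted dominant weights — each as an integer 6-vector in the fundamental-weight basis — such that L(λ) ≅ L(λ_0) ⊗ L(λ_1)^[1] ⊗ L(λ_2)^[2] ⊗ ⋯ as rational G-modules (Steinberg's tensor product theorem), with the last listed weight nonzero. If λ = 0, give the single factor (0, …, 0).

((1, 2, 0, 2, 1, 1), (0, 1, 2, 1, 0, 0))

Compute c_i = Σ_j M_{ij} v_j with v = (-32, -11, -10, 6, 5, -1):
  c_1 = (0)·(-32) + (0)·(-11) + (0)·(-10) + 0·6 + 0·5 + (-1)·(-1) = 1
  c_2 = (0)·(-32) + (1)·(-11) + (0)·(-10) + 3·6 + 0·5 + (2)·(-1) = 5
  c_3 = (-1)·(-32) + (-4)·(-11) + (0)·(-10) + (-10)·(6) + (-2)·(5) + (0)·(-1) = 6
  c_4 = (-2)·(-32) + (-10)·(-11) + (0)·(-10) + (-24)·(6) + (-5)·(5) + (0)·(-1) = 5
  c_5 = (0)·(-32) + (1)·(-11) + (0)·(-10) + 2·6 + 0·5 + (0)·(-1) = 1
  c_6 = (0)·(-32) + (1)·(-11) + (-1)·(-10) + 2·6 + (-2)·(5) + (0)·(-1) = 1
Expand coordinatewise in base 3:
  c_1 = 1 = 1·3^0
  c_2 = 5 = 2·3^0 + 1·3^1
  c_3 = 6 = 0·3^0 + 2·3^1
  c_4 = 5 = 2·3^0 + 1·3^1
  c_5 = 1 = 1·3^0
  c_6 = 1 = 1·3^0
p-restricted factor λ_0 = (1, 2, 0, 2, 1, 1)
p-restricted factor λ_1 = (0, 1, 2, 1, 0, 0)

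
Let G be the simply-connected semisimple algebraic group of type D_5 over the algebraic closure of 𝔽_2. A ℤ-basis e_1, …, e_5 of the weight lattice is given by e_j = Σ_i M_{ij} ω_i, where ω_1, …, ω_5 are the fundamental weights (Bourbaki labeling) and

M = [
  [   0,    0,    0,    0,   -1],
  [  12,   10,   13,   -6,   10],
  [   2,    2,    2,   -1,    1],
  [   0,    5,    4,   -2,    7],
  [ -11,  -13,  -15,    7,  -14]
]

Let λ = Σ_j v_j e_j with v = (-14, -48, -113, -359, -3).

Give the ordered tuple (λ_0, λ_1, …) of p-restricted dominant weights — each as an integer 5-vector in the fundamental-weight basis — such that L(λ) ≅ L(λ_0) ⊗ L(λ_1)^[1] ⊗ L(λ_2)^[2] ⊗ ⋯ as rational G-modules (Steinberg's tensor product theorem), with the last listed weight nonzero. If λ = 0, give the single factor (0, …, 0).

((1, 1, 0, 1, 0), (1, 1, 1, 0, 1), (0, 1, 1, 1, 0))

Converting to the ω-basis (c_i = row i of M dotted with v = (-14, -48, -113, -359, -3)):
  c_1 = (0)·(-14) + (0)·(-48) + (0)·(-113) + (0)·(-359) + (-1)·(-3) = 3
  c_2 = (12)·(-14) + (10)·(-48) + (13)·(-113) + (-6)·(-359) + (10)·(-3) = 7
  c_3 = (2)·(-14) + (2)·(-48) + (2)·(-113) + (-1)·(-359) + (1)·(-3) = 6
  c_4 = (0)·(-14) + (5)·(-48) + (4)·(-113) + (-2)·(-359) + (7)·(-3) = 5
  c_5 = (-11)·(-14) + (-13)·(-48) + (-15)·(-113) + (7)·(-359) + (-14)·(-3) = 2
Expand coordinatewise in base 2:
  c_1 = 3 = 1·2^0 + 1·2^1
  c_2 = 7 = 1·2^0 + 1·2^1 + 1·2^2
  c_3 = 6 = 0·2^0 + 1·2^1 + 1·2^2
  c_4 = 5 = 1·2^0 + 0·2^1 + 1·2^2
  c_5 = 2 = 0·2^0 + 1·2^1
p-restricted factor λ_0 = (1, 1, 0, 1, 0)
p-restricted factor λ_1 = (1, 1, 1, 0, 1)
p-restricted factor λ_2 = (0, 1, 1, 1, 0)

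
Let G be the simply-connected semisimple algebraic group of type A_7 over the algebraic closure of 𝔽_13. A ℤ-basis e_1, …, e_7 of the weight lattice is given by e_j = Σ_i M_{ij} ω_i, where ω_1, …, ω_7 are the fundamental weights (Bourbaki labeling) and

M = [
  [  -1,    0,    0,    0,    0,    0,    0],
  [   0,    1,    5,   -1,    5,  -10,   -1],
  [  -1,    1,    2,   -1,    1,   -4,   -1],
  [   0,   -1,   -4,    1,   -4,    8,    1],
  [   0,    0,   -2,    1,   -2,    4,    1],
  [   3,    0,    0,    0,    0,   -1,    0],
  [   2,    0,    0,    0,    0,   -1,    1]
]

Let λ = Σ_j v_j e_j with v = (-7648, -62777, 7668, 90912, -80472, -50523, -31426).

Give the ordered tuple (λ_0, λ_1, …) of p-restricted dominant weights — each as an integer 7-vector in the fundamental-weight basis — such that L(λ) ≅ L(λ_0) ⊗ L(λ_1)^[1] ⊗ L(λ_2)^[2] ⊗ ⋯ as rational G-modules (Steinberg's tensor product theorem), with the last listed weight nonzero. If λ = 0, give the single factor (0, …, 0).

((4, 6, 7, 0, 12, 6, 5), (3, 1, 2, 0, 9, 2, 6), (6, 8, 2, 3, 4, 7, 9), (3, 8, 10, 4, 1, 12, 1))

ω-coordinates c = M·v, v = (-7648, -62777, 7668, 90912, -80472, -50523, -31426):
  c_1 = (-1)·(-7648) + (0)·(-62777) + 0·7668 + 0·90912 + (0)·(-80472) + (0)·(-50523) + (0)·(-31426) = 7648
  c_2 = (0)·(-7648) + (1)·(-62777) + 5·7668 + (-1)·(90912) + (5)·(-80472) + (-10)·(-50523) + (-1)·(-31426) = 18947
  c_3 = (-1)·(-7648) + (1)·(-62777) + 2·7668 + (-1)·(90912) + (1)·(-80472) + (-4)·(-50523) + (-1)·(-31426) = 22341
  c_4 = (0)·(-7648) + (-1)·(-62777) + (-4)·(7668) + 1·90912 + (-4)·(-80472) + (8)·(-50523) + (1)·(-31426) = 9295
  c_5 = (0)·(-7648) + (0)·(-62777) + (-2)·(7668) + 1·90912 + (-2)·(-80472) + (4)·(-50523) + (1)·(-31426) = 3002
  c_6 = (3)·(-7648) + (0)·(-62777) + 0·7668 + 0·90912 + (0)·(-80472) + (-1)·(-50523) + (0)·(-31426) = 27579
  c_7 = (2)·(-7648) + (0)·(-62777) + 0·7668 + 0·90912 + (0)·(-80472) + (-1)·(-50523) + (1)·(-31426) = 3801
Base-13 expansion of each c_i:
  c_1 = 7648 = 4·13^0 + 3·13^1 + 6·13^2 + 3·13^3
  c_2 = 18947 = 6·13^0 + 1·13^1 + 8·13^2 + 8·13^3
  c_3 = 22341 = 7·13^0 + 2·13^1 + 2·13^2 + 10·13^3
  c_4 = 9295 = 0·13^0 + 0·13^1 + 3·13^2 + 4·13^3
  c_5 = 3002 = 12·13^0 + 9·13^1 + 4·13^2 + 1·13^3
  c_6 = 27579 = 6·13^0 + 2·13^1 + 7·13^2 + 12·13^3
  c_7 = 3801 = 5·13^0 + 6·13^1 + 9·13^2 + 1·13^3
λ_0 = (4, 6, 7, 0, 12, 6, 5)
λ_1 = (3, 1, 2, 0, 9, 2, 6)
λ_2 = (6, 8, 2, 3, 4, 7, 9)
λ_3 = (3, 8, 10, 4, 1, 12, 1)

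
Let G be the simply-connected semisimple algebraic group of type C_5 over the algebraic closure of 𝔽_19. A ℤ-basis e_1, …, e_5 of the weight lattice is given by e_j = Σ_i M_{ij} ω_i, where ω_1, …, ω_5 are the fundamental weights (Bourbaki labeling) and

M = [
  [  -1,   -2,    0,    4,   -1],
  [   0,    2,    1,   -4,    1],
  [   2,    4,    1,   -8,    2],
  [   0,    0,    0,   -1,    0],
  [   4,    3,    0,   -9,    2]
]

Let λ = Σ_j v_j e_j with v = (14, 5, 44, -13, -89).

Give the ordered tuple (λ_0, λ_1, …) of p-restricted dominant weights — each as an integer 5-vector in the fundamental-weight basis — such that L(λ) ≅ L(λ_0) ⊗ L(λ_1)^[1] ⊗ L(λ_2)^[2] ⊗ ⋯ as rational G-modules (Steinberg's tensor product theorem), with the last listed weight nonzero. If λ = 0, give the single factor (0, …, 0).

((13, 17, 18, 13, 10),)

Compute c_i = Σ_j M_{ij} v_j with v = (14, 5, 44, -13, -89):
  c_1 = -1*14 + -2*5 + 0*44 + 4*-13 + -1*-89 = 13
  c_2 = 0*14 + 2*5 + 1*44 + -4*-13 + 1*-89 = 17
  c_3 = 2*14 + 4*5 + 1*44 + -8*-13 + 2*-89 = 18
  c_4 = 0*14 + 0*5 + 0*44 + -1*-13 + 0*-89 = 13
  c_5 = 4*14 + 3*5 + 0*44 + -9*-13 + 2*-89 = 10
Writing each c_i in base p = 19:
  c_1 = 13 = 13·19^0
  c_2 = 17 = 17·19^0
  c_3 = 18 = 18·19^0
  c_4 = 13 = 13·19^0
  c_5 = 10 = 10·19^0
Factor λ_0 = (13, 17, 18, 13, 10)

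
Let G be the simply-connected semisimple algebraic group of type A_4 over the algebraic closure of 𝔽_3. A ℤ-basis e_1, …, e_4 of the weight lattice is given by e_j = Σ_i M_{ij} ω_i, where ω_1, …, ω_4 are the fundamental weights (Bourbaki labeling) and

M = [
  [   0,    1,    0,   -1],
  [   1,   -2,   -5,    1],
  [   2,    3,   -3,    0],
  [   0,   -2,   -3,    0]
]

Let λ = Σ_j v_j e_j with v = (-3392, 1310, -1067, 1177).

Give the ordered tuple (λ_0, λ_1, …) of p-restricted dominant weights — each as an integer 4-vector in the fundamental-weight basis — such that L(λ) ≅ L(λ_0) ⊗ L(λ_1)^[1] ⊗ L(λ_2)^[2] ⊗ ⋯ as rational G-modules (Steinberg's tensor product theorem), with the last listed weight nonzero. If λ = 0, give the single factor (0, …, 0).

((1, 2, 2, 2), (2, 1, 1, 1), (2, 1, 2, 1), (1, 0, 0, 0), (1, 0, 1, 1), (0, 2, 1, 2))

Converting to the ω-basis (c_i = row i of M dotted with v = (-3392, 1310, -1067, 1177)):
  c_1 = (0)·(-3392) + (1)·(1310) + (0)·(-1067) + (-1)·(1177) = 133
  c_2 = (1)·(-3392) + (-2)·(1310) + (-5)·(-1067) + (1)·(1177) = 500
  c_3 = (2)·(-3392) + (3)·(1310) + (-3)·(-1067) + (0)·(1177) = 347
  c_4 = (0)·(-3392) + (-2)·(1310) + (-3)·(-1067) + (0)·(1177) = 581
Expand coordinatewise in base 3:
  c_1 = 133 = 1·3^0 + 2·3^1 + 2·3^2 + 1·3^3 + 1·3^4
  c_2 = 500 = 2·3^0 + 1·3^1 + 1·3^2 + 0·3^3 + 0·3^4 + 2·3^5
  c_3 = 347 = 2·3^0 + 1·3^1 + 2·3^2 + 0·3^3 + 1·3^4 + 1·3^5
  c_4 = 581 = 2·3^0 + 1·3^1 + 1·3^2 + 0·3^3 + 1·3^4 + 2·3^5
λ_0 = (1, 2, 2, 2)
λ_1 = (2, 1, 1, 1)
λ_2 = (2, 1, 2, 1)
λ_3 = (1, 0, 0, 0)
λ_4 = (1, 0, 1, 1)
λ_5 = (0, 2, 1, 2)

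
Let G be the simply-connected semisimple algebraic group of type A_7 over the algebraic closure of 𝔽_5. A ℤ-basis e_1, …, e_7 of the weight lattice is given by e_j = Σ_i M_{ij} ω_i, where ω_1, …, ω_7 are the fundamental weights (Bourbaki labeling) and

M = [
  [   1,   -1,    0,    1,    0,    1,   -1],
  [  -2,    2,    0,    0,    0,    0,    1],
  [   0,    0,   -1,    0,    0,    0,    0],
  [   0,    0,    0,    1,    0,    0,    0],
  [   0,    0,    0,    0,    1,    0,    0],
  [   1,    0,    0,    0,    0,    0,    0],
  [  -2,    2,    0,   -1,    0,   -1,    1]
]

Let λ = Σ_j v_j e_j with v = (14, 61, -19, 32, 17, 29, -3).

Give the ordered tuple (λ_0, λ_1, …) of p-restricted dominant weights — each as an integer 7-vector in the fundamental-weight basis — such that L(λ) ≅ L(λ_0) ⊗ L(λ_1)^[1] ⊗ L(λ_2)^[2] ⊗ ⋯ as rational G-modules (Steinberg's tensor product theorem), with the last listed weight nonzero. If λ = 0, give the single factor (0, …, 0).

((2, 1, 4, 2, 2, 4, 0), (3, 3, 3, 1, 3, 2, 1), (0, 3, 0, 1, 0, 0, 1))

In the fundamental-weight basis, λ has coordinates c = M·v (v = (14, 61, -19, 32, 17, 29, -3)):
  c_1 = 1·14 + (-1)·(61) + (0)·(-19) + 1·32 + 0·17 + 1·29 + (-1)·(-3) = 17
  c_2 = (-2)·(14) + 2·61 + (0)·(-19) + 0·32 + 0·17 + 0·29 + (1)·(-3) = 91
  c_3 = 0·14 + 0·61 + (-1)·(-19) + 0·32 + 0·17 + 0·29 + (0)·(-3) = 19
  c_4 = 0·14 + 0·61 + (0)·(-19) + 1·32 + 0·17 + 0·29 + (0)·(-3) = 32
  c_5 = 0·14 + 0·61 + (0)·(-19) + 0·32 + 1·17 + 0·29 + (0)·(-3) = 17
  c_6 = 1·14 + 0·61 + (0)·(-19) + 0·32 + 0·17 + 0·29 + (0)·(-3) = 14
  c_7 = (-2)·(14) + 2·61 + (0)·(-19) + (-1)·(32) + 0·17 + (-1)·(29) + (1)·(-3) = 30
Expand coordinatewise in base 5:
  c_1 = 17 = 2·5^0 + 3·5^1
  c_2 = 91 = 1·5^0 + 3·5^1 + 3·5^2
  c_3 = 19 = 4·5^0 + 3·5^1
  c_4 = 32 = 2·5^0 + 1·5^1 + 1·5^2
  c_5 = 17 = 2·5^0 + 3·5^1
  c_6 = 14 = 4·5^0 + 2·5^1
  c_7 = 30 = 0·5^0 + 1·5^1 + 1·5^2
Factor λ_0 = (2, 1, 4, 2, 2, 4, 0)
Factor λ_1 = (3, 3, 3, 1, 3, 2, 1)
Factor λ_2 = (0, 3, 0, 1, 0, 0, 1)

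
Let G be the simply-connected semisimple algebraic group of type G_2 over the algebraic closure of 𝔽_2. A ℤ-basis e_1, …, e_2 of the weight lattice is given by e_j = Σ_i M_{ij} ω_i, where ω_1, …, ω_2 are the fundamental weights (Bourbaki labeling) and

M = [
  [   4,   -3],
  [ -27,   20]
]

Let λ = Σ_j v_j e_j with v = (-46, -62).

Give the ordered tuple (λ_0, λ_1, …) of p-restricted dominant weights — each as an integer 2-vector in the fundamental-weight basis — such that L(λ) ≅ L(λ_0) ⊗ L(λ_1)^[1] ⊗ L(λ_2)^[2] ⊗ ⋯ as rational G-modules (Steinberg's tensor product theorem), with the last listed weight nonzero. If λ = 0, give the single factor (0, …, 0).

((0, 0), (1, 1))

Compute c_i = Σ_j M_{ij} v_j with v = (-46, -62):
  c_1 = (4)·(-46) + (-3)·(-62) = 2
  c_2 = (-27)·(-46) + (20)·(-62) = 2
Base-2 expansion of each c_i:
  c_1 = 2 = 0·2^0 + 1·2^1
  c_2 = 2 = 0·2^0 + 1·2^1
p-restricted factor λ_0 = (0, 0)
p-restricted factor λ_1 = (1, 1)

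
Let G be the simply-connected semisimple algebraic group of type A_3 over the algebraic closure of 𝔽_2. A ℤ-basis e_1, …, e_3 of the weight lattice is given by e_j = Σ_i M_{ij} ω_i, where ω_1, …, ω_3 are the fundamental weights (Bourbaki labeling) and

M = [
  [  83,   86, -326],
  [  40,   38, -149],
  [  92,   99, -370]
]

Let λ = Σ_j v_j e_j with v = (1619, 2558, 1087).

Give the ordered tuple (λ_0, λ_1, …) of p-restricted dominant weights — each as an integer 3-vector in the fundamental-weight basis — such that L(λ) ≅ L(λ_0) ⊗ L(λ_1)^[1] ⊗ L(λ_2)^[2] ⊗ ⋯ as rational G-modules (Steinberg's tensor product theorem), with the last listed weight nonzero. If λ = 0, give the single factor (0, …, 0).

((1, 1, 0), (1, 0, 0))

Change of basis e → ω: c = M·v where v = (1619, 2558, 1087):
  c_1 = (83)·(1619) + (86)·(2558) + (-326)·(1087) = 3
  c_2 = (40)·(1619) + (38)·(2558) + (-149)·(1087) = 1
  c_3 = (92)·(1619) + (99)·(2558) + (-370)·(1087) = 0
p = 2; digits c_i = Σ_j d_{ij}·2^j, 0 ≤ d_{ij} < 2:
  c_1 = 3 = 1·2^0 + 1·2^1
  c_2 = 1 = 1·2^0
  c_3 = 0
λ_0 = (1, 1, 0)
λ_1 = (1, 0, 0)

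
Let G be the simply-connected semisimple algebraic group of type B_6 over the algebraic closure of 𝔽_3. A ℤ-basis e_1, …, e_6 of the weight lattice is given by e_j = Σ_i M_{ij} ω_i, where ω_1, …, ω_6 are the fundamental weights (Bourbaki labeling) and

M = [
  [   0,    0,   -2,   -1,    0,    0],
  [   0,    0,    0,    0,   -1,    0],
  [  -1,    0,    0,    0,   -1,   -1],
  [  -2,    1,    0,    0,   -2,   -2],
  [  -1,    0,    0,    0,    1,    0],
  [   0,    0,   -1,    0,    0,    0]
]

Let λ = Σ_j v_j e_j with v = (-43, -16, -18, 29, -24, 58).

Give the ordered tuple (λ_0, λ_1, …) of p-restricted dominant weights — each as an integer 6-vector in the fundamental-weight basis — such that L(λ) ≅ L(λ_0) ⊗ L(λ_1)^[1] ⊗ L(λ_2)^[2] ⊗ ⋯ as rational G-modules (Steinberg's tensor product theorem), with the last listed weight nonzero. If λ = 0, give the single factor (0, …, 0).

Converting to the ω-basis (c_i = row i of M dotted with v = (-43, -16, -18, 29, -24, 58)):
  c_1 = (0)·(-43) + (0)·(-16) + (-2)·(-18) + (-1)·(29) + (0)·(-24) + (0)·(58) = 7
  c_2 = (0)·(-43) + (0)·(-16) + (0)·(-18) + (0)·(29) + (-1)·(-24) + (0)·(58) = 24
  c_3 = (-1)·(-43) + (0)·(-16) + (0)·(-18) + (0)·(29) + (-1)·(-24) + (-1)·(58) = 9
  c_4 = (-2)·(-43) + (1)·(-16) + (0)·(-18) + (0)·(29) + (-2)·(-24) + (-2)·(58) = 2
  c_5 = (-1)·(-43) + (0)·(-16) + (0)·(-18) + (0)·(29) + (1)·(-24) + (0)·(58) = 19
  c_6 = (0)·(-43) + (0)·(-16) + (-1)·(-18) + (0)·(29) + (0)·(-24) + (0)·(58) = 18
Expand coordinatewise in base 3:
  c_1 = 7 = 1·3^0 + 2·3^1
  c_2 = 24 = 0·3^0 + 2·3^1 + 2·3^2
  c_3 = 9 = 0·3^0 + 0·3^1 + 1·3^2
  c_4 = 2 = 2·3^0
  c_5 = 19 = 1·3^0 + 0·3^1 + 2·3^2
  c_6 = 18 = 0·3^0 + 0·3^1 + 2·3^2
p-restricted factor λ_0 = (1, 0, 0, 2, 1, 0)
p-restricted factor λ_1 = (2, 2, 0, 0, 0, 0)
p-restricted factor λ_2 = (0, 2, 1, 0, 2, 2)

((1, 0, 0, 2, 1, 0), (2, 2, 0, 0, 0, 0), (0, 2, 1, 0, 2, 2))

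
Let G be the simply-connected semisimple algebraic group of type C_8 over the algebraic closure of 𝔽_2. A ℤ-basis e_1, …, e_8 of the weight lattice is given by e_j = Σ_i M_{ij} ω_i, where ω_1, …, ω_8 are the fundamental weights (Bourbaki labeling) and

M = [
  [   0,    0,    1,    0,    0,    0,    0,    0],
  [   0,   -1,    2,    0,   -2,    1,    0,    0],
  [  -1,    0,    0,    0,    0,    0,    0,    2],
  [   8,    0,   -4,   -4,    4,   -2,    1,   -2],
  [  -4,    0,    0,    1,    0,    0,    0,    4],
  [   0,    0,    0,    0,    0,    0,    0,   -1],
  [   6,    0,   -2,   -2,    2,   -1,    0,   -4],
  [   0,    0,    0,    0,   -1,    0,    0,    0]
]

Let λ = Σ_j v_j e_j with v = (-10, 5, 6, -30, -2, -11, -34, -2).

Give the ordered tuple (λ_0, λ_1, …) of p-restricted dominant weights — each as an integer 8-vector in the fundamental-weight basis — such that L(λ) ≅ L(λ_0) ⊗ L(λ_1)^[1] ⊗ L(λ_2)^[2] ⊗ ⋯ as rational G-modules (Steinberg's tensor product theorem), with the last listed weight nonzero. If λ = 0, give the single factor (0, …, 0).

Compute c_i = Σ_j M_{ij} v_j with v = (-10, 5, 6, -30, -2, -11, -34, -2):
  c_1 = 0*-10 + 0*5 + 1*6 + 0*-30 + 0*-2 + 0*-11 + 0*-34 + 0*-2 = 6
  c_2 = 0*-10 + -1*5 + 2*6 + 0*-30 + -2*-2 + 1*-11 + 0*-34 + 0*-2 = 0
  c_3 = -1*-10 + 0*5 + 0*6 + 0*-30 + 0*-2 + 0*-11 + 0*-34 + 2*-2 = 6
  c_4 = 8*-10 + 0*5 + -4*6 + -4*-30 + 4*-2 + -2*-11 + 1*-34 + -2*-2 = 0
  c_5 = -4*-10 + 0*5 + 0*6 + 1*-30 + 0*-2 + 0*-11 + 0*-34 + 4*-2 = 2
  c_6 = 0*-10 + 0*5 + 0*6 + 0*-30 + 0*-2 + 0*-11 + 0*-34 + -1*-2 = 2
  c_7 = 6*-10 + 0*5 + -2*6 + -2*-30 + 2*-2 + -1*-11 + 0*-34 + -4*-2 = 3
  c_8 = 0*-10 + 0*5 + 0*6 + 0*-30 + -1*-2 + 0*-11 + 0*-34 + 0*-2 = 2
p = 2; digits c_i = Σ_j d_{ij}·2^j, 0 ≤ d_{ij} < 2:
  c_1 = 6 = 0·2^0 + 1·2^1 + 1·2^2
  c_2 = 0
  c_3 = 6 = 0·2^0 + 1·2^1 + 1·2^2
  c_4 = 0
  c_5 = 2 = 0·2^0 + 1·2^1
  c_6 = 2 = 0·2^0 + 1·2^1
  c_7 = 3 = 1·2^0 + 1·2^1
  c_8 = 2 = 0·2^0 + 1·2^1
Factor λ_0 = (0, 0, 0, 0, 0, 0, 1, 0)
Factor λ_1 = (1, 0, 1, 0, 1, 1, 1, 1)
Factor λ_2 = (1, 0, 1, 0, 0, 0, 0, 0)

((0, 0, 0, 0, 0, 0, 1, 0), (1, 0, 1, 0, 1, 1, 1, 1), (1, 0, 1, 0, 0, 0, 0, 0))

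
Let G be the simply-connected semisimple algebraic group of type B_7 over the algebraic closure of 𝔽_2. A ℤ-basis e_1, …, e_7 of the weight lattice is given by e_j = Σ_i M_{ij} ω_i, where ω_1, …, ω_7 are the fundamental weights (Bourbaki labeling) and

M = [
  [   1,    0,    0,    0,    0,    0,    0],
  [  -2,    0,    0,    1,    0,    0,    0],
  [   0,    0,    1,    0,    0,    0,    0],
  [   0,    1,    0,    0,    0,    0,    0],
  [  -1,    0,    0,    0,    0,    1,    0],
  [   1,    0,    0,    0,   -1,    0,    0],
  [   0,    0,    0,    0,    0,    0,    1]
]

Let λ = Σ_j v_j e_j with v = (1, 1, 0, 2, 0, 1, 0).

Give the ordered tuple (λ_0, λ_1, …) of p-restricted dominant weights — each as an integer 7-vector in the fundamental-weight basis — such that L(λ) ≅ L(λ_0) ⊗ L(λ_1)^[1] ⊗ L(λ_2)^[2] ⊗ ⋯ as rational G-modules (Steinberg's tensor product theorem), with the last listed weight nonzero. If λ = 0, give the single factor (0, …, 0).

((1, 0, 0, 1, 0, 1, 0),)

Converting to the ω-basis (c_i = row i of M dotted with v = (1, 1, 0, 2, 0, 1, 0)):
  c_1 = 1·1 + 0·1 + 0·0 + 0·2 + 0·0 + 0·1 + 0·0 = 1
  c_2 = (-2)·(1) + 0·1 + 0·0 + 1·2 + 0·0 + 0·1 + 0·0 = 0
  c_3 = 0·1 + 0·1 + 1·0 + 0·2 + 0·0 + 0·1 + 0·0 = 0
  c_4 = 0·1 + 1·1 + 0·0 + 0·2 + 0·0 + 0·1 + 0·0 = 1
  c_5 = (-1)·(1) + 0·1 + 0·0 + 0·2 + 0·0 + 1·1 + 0·0 = 0
  c_6 = 1·1 + 0·1 + 0·0 + 0·2 + (-1)·(0) + 0·1 + 0·0 = 1
  c_7 = 0·1 + 0·1 + 0·0 + 0·2 + 0·0 + 0·1 + 1·0 = 0
Expand coordinatewise in base 2:
  c_1 = 1 = 1·2^0
  c_2 = 0
  c_3 = 0
  c_4 = 1 = 1·2^0
  c_5 = 0
  c_6 = 1 = 1·2^0
  c_7 = 0
Factor λ_0 = (1, 0, 0, 1, 0, 1, 0)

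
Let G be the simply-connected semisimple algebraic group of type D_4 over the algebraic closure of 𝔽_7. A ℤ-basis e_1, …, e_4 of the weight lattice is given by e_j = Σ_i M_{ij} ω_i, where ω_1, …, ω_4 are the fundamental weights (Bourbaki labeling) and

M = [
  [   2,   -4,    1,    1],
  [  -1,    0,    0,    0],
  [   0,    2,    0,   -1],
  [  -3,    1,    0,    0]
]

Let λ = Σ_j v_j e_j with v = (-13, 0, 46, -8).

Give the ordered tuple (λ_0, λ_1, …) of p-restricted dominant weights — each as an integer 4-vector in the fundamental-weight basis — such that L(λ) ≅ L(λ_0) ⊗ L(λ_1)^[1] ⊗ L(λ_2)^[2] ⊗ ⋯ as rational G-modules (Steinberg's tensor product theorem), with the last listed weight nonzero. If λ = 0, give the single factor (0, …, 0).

((5, 6, 1, 4), (1, 1, 1, 5))

Change of basis e → ω: c = M·v where v = (-13, 0, 46, -8):
  c_1 = (2)·(-13) + (-4)·(0) + (1)·(46) + (1)·(-8) = 12
  c_2 = (-1)·(-13) + (0)·(0) + (0)·(46) + (0)·(-8) = 13
  c_3 = (0)·(-13) + (2)·(0) + (0)·(46) + (-1)·(-8) = 8
  c_4 = (-3)·(-13) + (1)·(0) + (0)·(46) + (0)·(-8) = 39
Base-7 expansion of each c_i:
  c_1 = 12 = 5·7^0 + 1·7^1
  c_2 = 13 = 6·7^0 + 1·7^1
  c_3 = 8 = 1·7^0 + 1·7^1
  c_4 = 39 = 4·7^0 + 5·7^1
Factor λ_0 = (5, 6, 1, 4)
Factor λ_1 = (1, 1, 1, 5)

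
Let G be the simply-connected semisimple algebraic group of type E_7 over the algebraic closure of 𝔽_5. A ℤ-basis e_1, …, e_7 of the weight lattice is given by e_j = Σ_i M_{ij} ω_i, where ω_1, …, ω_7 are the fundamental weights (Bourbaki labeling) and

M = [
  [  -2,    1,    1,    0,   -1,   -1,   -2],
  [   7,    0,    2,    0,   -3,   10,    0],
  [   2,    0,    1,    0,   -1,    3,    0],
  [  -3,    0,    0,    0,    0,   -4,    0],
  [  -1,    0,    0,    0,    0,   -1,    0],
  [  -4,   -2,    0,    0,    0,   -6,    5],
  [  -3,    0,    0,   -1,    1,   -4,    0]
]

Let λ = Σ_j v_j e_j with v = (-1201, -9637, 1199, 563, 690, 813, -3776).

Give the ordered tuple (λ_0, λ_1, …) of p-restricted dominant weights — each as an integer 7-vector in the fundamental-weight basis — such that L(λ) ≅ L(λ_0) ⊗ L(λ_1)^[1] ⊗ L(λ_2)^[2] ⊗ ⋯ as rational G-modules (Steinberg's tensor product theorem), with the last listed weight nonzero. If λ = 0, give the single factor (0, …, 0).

Compute c_i = Σ_j M_{ij} v_j with v = (-1201, -9637, 1199, 563, 690, 813, -3776):
  c_1 = -2*-1201 + 1*-9637 + 1*1199 + 0*563 + -1*690 + -1*813 + -2*-3776 = 13
  c_2 = 7*-1201 + 0*-9637 + 2*1199 + 0*563 + -3*690 + 10*813 + 0*-3776 = 51
  c_3 = 2*-1201 + 0*-9637 + 1*1199 + 0*563 + -1*690 + 3*813 + 0*-3776 = 546
  c_4 = -3*-1201 + 0*-9637 + 0*1199 + 0*563 + 0*690 + -4*813 + 0*-3776 = 351
  c_5 = -1*-1201 + 0*-9637 + 0*1199 + 0*563 + 0*690 + -1*813 + 0*-3776 = 388
  c_6 = -4*-1201 + -2*-9637 + 0*1199 + 0*563 + 0*690 + -6*813 + 5*-3776 = 320
  c_7 = -3*-1201 + 0*-9637 + 0*1199 + -1*563 + 1*690 + -4*813 + 0*-3776 = 478
Base-5 expansion of each c_i:
  c_1 = 13 = 3·5^0 + 2·5^1
  c_2 = 51 = 1·5^0 + 0·5^1 + 2·5^2
  c_3 = 546 = 1·5^0 + 4·5^1 + 1·5^2 + 4·5^3
  c_4 = 351 = 1·5^0 + 0·5^1 + 4·5^2 + 2·5^3
  c_5 = 388 = 3·5^0 + 2·5^1 + 0·5^2 + 3·5^3
  c_6 = 320 = 0·5^0 + 4·5^1 + 2·5^2 + 2·5^3
  c_7 = 478 = 3·5^0 + 0·5^1 + 4·5^2 + 3·5^3
λ_0 = (3, 1, 1, 1, 3, 0, 3)
λ_1 = (2, 0, 4, 0, 2, 4, 0)
λ_2 = (0, 2, 1, 4, 0, 2, 4)
λ_3 = (0, 0, 4, 2, 3, 2, 3)

((3, 1, 1, 1, 3, 0, 3), (2, 0, 4, 0, 2, 4, 0), (0, 2, 1, 4, 0, 2, 4), (0, 0, 4, 2, 3, 2, 3))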